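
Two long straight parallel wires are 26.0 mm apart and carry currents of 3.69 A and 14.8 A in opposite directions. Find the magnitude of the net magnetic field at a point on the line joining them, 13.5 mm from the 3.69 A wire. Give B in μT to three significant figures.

Each long wire gives B = μ₀I/(2πd). Distances are d₁ = 0.0135 m and d₂ = 0.0125 m.
B₁ = 5.47×10⁻⁵ T, B₂ = 2.37×10⁻⁴ T.
Between antiparallel currents both contributions point the same way, so they add. B = B₁ + B₂ = 5.47×10⁻⁵ + 2.37×10⁻⁴ = 2.91×10⁻⁴ T.

B ≈ 291 μT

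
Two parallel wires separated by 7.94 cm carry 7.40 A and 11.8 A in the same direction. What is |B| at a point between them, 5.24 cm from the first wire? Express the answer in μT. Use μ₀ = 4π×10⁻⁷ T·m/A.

Each long wire gives B = μ₀I/(2πd). Distances are d₁ = 0.0524 m and d₂ = 0.027 m.
B₁ = 2.82×10⁻⁵ T, B₂ = 8.74×10⁻⁵ T.
Between parallel currents the two contributions point in opposite directions, so they subtract. B = |B₁ − B₂| = |2.82×10⁻⁵ − 8.74×10⁻⁵| = 5.92×10⁻⁵ T.

B ≈ 59.2 μT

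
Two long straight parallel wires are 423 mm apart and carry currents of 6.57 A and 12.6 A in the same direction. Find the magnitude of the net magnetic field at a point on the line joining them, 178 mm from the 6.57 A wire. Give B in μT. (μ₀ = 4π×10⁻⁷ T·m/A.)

B ≈ 2.90 μT

Each long wire gives B = μ₀I/(2πd). Distances are d₁ = 0.178 m and d₂ = 0.245 m.
B₁ = 7.38×10⁻⁶ T, B₂ = 1.03×10⁻⁵ T.
Between parallel currents the two contributions point in opposite directions, so they subtract. B = |B₁ − B₂| = |7.38×10⁻⁶ − 1.03×10⁻⁵| = 2.90×10⁻⁶ T.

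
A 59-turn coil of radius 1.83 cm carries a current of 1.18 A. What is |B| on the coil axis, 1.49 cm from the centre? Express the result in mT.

For an N-turn flat coil, B = Nμ₀IR²/[2(R²+z²)^(3/2)] with R = 0.0183 m, z = 0.0149 m.
B = 59 × 1.89×10⁻⁵ T = 1.11×10⁻³ T.

B ≈ 1.11 mT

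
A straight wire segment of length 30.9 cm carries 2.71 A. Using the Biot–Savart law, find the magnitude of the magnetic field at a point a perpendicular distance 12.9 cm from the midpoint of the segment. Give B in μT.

For a finite straight segment, B = (μ₀I/4πd)(sinθ₁ + sinθ₂), where θ₁, θ₂ are the angles from the perpendicular to each end.
The perpendicular from the point meets the wire at its midpoint, so each end is L/2 = 0.1545 m away along the wire.
sinθ₁ = 0.1545/√(0.1545²+0.129²) = 0.7676; sinθ₂ = 0.1545/√(0.1545²+0.129²) = 0.7676.
B = (4π×10⁻⁷ × 2.71) / (4π × 0.129) × (0.7676 + 0.7676) = 3.23×10⁻⁶ T.

B ≈ 3.23 μT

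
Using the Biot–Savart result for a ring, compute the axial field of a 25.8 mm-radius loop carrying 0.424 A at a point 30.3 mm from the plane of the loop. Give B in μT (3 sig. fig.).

On the axis of a circular loop, B = μ₀IR² / [2(R²+z²)^(3/2)].
R² + z² = (0.0258)² + (0.0303)² = 0.001584 m², and (R²+z²)^(3/2) = 6.30×10⁻⁵ m³.
B = (4π×10⁻⁷ × 0.424 × 0.0006656) / (2 × 6.30×10⁻⁵) = 2.81×10⁻⁶ T.

B ≈ 2.81 μT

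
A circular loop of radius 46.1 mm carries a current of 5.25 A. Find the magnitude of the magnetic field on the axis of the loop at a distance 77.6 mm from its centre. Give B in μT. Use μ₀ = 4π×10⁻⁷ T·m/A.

On the axis of a circular loop, B = μ₀IR² / [2(R²+z²)^(3/2)].
R² + z² = (0.0461)² + (0.0776)² = 0.008147 m², and (R²+z²)^(3/2) = 7.35×10⁻⁴ m³.
B = (4π×10⁻⁷ × 5.25 × 0.002125) / (2 × 7.35×10⁻⁴) = 9.53×10⁻⁶ T.

B ≈ 9.53 μT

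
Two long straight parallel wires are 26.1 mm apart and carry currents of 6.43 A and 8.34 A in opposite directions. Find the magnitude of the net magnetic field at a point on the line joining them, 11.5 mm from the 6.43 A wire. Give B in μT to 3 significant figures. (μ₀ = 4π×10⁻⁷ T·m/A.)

B ≈ 226 μT

Each long wire gives B = μ₀I/(2πd). Distances are d₁ = 0.0115 m and d₂ = 0.0146 m.
B₁ = 1.12×10⁻⁴ T, B₂ = 1.14×10⁻⁴ T.
Between antiparallel currents both contributions point the same way, so they add. B = B₁ + B₂ = 1.12×10⁻⁴ + 1.14×10⁻⁴ = 2.26×10⁻⁴ T.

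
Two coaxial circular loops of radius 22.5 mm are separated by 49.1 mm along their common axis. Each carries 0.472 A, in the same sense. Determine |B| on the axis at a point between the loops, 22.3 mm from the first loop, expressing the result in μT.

B ≈ 8.23 μT

Each loop contributes B = μ₀IR²/[2(R²+z²)^(3/2)] on the axis, with z measured from that loop.
Loop 1 (z = 0.0223 m): B₁ = 4.72×10⁻⁶ T. Loop 2 (z = 0.0268 m): B₂ = 3.50×10⁻⁶ T.
The fields add: B = B₁ + B₂ = 8.23×10⁻⁶ T.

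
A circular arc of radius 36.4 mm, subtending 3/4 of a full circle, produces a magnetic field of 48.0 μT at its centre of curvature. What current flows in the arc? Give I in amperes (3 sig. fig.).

For a circular arc, B = μ₀Iφ/(4πR) with φ in radians; here φ = 4.712 rad.
So I = 4πRB/(μ₀φ) = 4π × 0.0364 × 4.80×10⁻⁵ / (4π×10⁻⁷ × 4.712) = 3.71 A.

I ≈ 3.71 A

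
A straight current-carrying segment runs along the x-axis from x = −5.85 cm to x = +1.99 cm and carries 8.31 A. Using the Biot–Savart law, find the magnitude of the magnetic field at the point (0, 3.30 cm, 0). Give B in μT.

B ≈ 34.9 μT

For a finite straight segment, B = (μ₀I/4πd)(sinθ₁ + sinθ₂), where θ₁, θ₂ are the angles from the perpendicular to each end.
The perpendicular distance is d = 0.033 m; the end-offsets along the wire are a = 0.0585 m and b = 0.0199 m.
sinθ₁ = 0.0585/√(0.0585²+0.033²) = 0.8710; sinθ₂ = 0.0199/√(0.0199²+0.033²) = 0.5164.
B = (4π×10⁻⁷ × 8.31) / (4π × 0.033) × (0.8710 + 0.5164) = 3.49×10⁻⁵ T.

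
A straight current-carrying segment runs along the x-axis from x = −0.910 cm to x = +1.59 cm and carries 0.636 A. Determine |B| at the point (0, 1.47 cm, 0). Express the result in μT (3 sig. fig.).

For a finite straight segment, B = (μ₀I/4πd)(sinθ₁ + sinθ₂), where θ₁, θ₂ are the angles from the perpendicular to each end.
The perpendicular distance is d = 0.0147 m; the end-offsets along the wire are a = 0.0091 m and b = 0.0159 m.
sinθ₁ = 0.0091/√(0.0091²+0.0147²) = 0.5264; sinθ₂ = 0.0159/√(0.0159²+0.0147²) = 0.7343.
B = (4π×10⁻⁷ × 0.636) / (4π × 0.0147) × (0.5264 + 0.7343) = 5.45×10⁻⁶ T.

B ≈ 5.45 μT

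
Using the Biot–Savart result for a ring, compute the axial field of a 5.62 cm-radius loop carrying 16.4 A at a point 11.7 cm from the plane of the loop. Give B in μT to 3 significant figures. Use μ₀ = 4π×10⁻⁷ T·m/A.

B ≈ 14.9 μT

On the axis of a circular loop, B = μ₀IR² / [2(R²+z²)^(3/2)].
R² + z² = (0.0562)² + (0.117)² = 0.01685 m², and (R²+z²)^(3/2) = 2.19×10⁻³ m³.
B = (4π×10⁻⁷ × 16.4 × 0.003158) / (2 × 2.19×10⁻³) = 1.49×10⁻⁵ T.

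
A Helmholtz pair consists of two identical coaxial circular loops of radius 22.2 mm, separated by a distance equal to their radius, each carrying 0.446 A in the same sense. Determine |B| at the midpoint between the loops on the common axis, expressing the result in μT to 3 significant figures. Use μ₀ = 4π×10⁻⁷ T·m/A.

Each loop contributes B = μ₀IR²/[2(R²+z²)^(3/2)] on the axis, with z measured from that loop.
Loop 1 (z = 0.0111 m): B₁ = 9.03×10⁻⁶ T. Loop 2 (z = 0.0111 m): B₂ = 9.03×10⁻⁶ T.
The fields add: B = B₁ + B₂ = 1.81×10⁻⁵ T.

B ≈ 18.1 μT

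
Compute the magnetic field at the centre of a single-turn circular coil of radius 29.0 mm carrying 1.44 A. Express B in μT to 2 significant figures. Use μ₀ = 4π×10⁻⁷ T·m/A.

At the centre of a circular loop the Biot–Savart law gives B = μ₀I/(2R).
B = (4π×10⁻⁷ × 1.44) / (2 × 0.029) = 3.12×10⁻⁵ T.

B ≈ 31 μT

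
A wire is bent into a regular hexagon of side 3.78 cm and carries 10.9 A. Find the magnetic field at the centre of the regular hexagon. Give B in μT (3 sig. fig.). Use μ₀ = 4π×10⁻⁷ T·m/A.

Each side is a finite straight segment at perpendicular distance d = a/(2 tan(π/6)) = 0.03274 m from the centre, with end-angles ±π/6.
One side contributes B₁ = (μ₀I/4πd)·2 sin(π/6) = 3.33×10⁻⁵ T.
All 6 sides add in the same direction: B = 6 × 3.33×10⁻⁵ = 2.00×10⁻⁴ T.

B ≈ 200 μT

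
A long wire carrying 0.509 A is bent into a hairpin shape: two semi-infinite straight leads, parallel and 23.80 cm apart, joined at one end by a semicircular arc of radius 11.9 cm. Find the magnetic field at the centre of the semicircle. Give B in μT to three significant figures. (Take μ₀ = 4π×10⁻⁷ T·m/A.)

B ≈ 2.20 μT

The semicircular arc contributes B_arc = μ₀I·π/(4πR) = μ₀I/(4R) = 1.34×10⁻⁶ T.
Each semi-infinite lead is at perpendicular distance R = 0.119 m from the centre, with the perpendicular foot at its near end, so it contributes μ₀I/(4πR); both point the same way, together 8.55×10⁻⁷ T.
Arc and leads all point the same direction: B = 1.34×10⁻⁶ + 8.55×10⁻⁷ = 2.20×10⁻⁶ T.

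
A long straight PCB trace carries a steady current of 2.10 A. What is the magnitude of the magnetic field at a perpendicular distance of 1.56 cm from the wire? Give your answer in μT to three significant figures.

B ≈ 26.9 μT

For an infinitely long straight wire, B = μ₀I/(2πd).
B = (4π×10⁻⁷ × 2.10) / (2π × 0.0156) = 2.69×10⁻⁵ T.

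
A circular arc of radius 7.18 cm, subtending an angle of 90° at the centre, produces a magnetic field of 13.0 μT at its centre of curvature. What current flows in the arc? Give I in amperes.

I ≈ 5.94 A

For a circular arc, B = μ₀Iφ/(4πR) with φ in radians; here φ = 1.571 rad.
So I = 4πRB/(μ₀φ) = 4π × 0.0718 × 1.30×10⁻⁵ / (4π×10⁻⁷ × 1.571) = 5.94 A.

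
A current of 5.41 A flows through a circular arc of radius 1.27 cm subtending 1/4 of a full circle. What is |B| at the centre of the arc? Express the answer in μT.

B ≈ 66.9 μT

The Biot–Savart field of a circular arc at its centre is B = μ₀Iφ/(4πR), with φ = 1.571 rad.
B = (4π×10⁻⁷ × 5.41 × 1.571) / (4π × 0.0127) = 6.69×10⁻⁵ T.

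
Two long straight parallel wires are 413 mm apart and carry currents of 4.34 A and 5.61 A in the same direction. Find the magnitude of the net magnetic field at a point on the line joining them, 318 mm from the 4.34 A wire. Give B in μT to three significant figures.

B ≈ 9.08 μT

Each long wire gives B = μ₀I/(2πd). Distances are d₁ = 0.318 m and d₂ = 0.095 m.
B₁ = 2.73×10⁻⁶ T, B₂ = 1.18×10⁻⁵ T.
Between parallel currents the two contributions point in opposite directions, so they subtract. B = |B₁ − B₂| = |2.73×10⁻⁶ − 1.18×10⁻⁵| = 9.08×10⁻⁶ T.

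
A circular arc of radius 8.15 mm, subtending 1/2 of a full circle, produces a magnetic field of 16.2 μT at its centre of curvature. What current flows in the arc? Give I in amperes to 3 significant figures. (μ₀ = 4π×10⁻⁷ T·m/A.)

For a circular arc, B = μ₀Iφ/(4πR) with φ in radians; here φ = 3.142 rad.
So I = 4πRB/(μ₀φ) = 4π × 0.00815 × 1.62×10⁻⁵ / (4π×10⁻⁷ × 3.142) = 0.420 A.

I ≈ 0.420 A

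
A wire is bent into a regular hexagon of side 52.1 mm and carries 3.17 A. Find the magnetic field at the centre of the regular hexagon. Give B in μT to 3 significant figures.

Each side is a finite straight segment at perpendicular distance d = a/(2 tan(π/6)) = 0.04512 m from the centre, with end-angles ±π/6.
One side contributes B₁ = (μ₀I/4πd)·2 sin(π/6) = 7.03×10⁻⁶ T.
All 6 sides add in the same direction: B = 6 × 7.03×10⁻⁶ = 4.22×10⁻⁵ T.

B ≈ 42.2 μT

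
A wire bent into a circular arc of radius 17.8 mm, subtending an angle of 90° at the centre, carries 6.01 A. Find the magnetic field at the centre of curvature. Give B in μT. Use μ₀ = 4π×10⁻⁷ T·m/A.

The Biot–Savart field of a circular arc at its centre is B = μ₀Iφ/(4πR), with φ = 1.571 rad.
B = (4π×10⁻⁷ × 6.01 × 1.571) / (4π × 0.0178) = 5.30×10⁻⁵ T.

B ≈ 53.0 μT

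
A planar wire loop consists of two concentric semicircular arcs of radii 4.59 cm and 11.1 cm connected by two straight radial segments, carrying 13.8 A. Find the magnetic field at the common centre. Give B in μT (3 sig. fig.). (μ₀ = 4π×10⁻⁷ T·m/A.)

B ≈ 55.4 μT

The radial connectors point toward the centre, so dl × r̂ = 0 and they contribute nothing.
Each semicircle gives μ₀I/(4R): inner arc 9.45×10⁻⁵ T, outer arc 3.91×10⁻⁵ T.
The two arcs carry current in opposite angular senses, so their fields oppose: B = |9.45×10⁻⁵ − 3.91×10⁻⁵| = 5.54×10⁻⁵ T.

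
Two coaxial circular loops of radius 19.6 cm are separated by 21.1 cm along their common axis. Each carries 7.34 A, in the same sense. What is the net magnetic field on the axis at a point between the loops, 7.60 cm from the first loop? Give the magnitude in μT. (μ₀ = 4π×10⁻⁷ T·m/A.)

B ≈ 32.2 μT

Each loop contributes B = μ₀IR²/[2(R²+z²)^(3/2)] on the axis, with z measured from that loop.
Loop 1 (z = 0.076 m): B₁ = 1.91×10⁻⁵ T. Loop 2 (z = 0.135 m): B₂ = 1.31×10⁻⁵ T.
The fields add: B = B₁ + B₂ = 3.22×10⁻⁵ T.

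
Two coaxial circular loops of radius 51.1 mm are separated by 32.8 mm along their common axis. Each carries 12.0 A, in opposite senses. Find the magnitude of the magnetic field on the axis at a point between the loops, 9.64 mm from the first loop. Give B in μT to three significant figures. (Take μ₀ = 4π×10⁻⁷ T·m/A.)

Each loop contributes B = μ₀IR²/[2(R²+z²)^(3/2)] on the axis, with z measured from that loop.
Loop 1 (z = 0.00964 m): B₁ = 1.40×10⁻⁴ T. Loop 2 (z = 0.02316 m): B₂ = 1.11×10⁻⁴ T.
The fields oppose: B = |B₁ − B₂| = 2.85×10⁻⁵ T.

B ≈ 28.5 μT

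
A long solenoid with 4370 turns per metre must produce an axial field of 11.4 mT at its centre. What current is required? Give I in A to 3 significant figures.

Inside a long solenoid B = μ₀nI with n = 4370 m⁻¹, so I = B/(μ₀n).
I = 1.14×10⁻² / (4π×10⁻⁷ × 4370) = 2.08 A.

I ≈ 2.08 A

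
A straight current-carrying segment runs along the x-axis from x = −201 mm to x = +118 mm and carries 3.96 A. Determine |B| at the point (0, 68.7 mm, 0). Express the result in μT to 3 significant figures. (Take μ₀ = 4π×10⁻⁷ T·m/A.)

B ≈ 10.4 μT

For a finite straight segment, B = (μ₀I/4πd)(sinθ₁ + sinθ₂), where θ₁, θ₂ are the angles from the perpendicular to each end.
The perpendicular distance is d = 0.0687 m; the end-offsets along the wire are a = 0.201 m and b = 0.118 m.
sinθ₁ = 0.201/√(0.201²+0.0687²) = 0.9463; sinθ₂ = 0.118/√(0.118²+0.0687²) = 0.8642.
B = (4π×10⁻⁷ × 3.96) / (4π × 0.0687) × (0.9463 + 0.8642) = 1.04×10⁻⁵ T.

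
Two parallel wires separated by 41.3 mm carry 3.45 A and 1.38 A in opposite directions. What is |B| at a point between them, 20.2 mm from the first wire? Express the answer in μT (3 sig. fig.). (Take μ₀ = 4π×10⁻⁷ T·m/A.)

Each long wire gives B = μ₀I/(2πd). Distances are d₁ = 0.0202 m and d₂ = 0.0211 m.
B₁ = 3.42×10⁻⁵ T, B₂ = 1.31×10⁻⁵ T.
Between antiparallel currents both contributions point the same way, so they add. B = B₁ + B₂ = 3.42×10⁻⁵ + 1.31×10⁻⁵ = 4.72×10⁻⁵ T.

B ≈ 47.2 μT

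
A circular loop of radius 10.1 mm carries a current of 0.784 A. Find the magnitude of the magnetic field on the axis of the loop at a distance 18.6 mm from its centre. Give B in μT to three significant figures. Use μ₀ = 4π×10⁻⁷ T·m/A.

B ≈ 5.30 μT

On the axis of a circular loop, B = μ₀IR² / [2(R²+z²)^(3/2)].
R² + z² = (0.0101)² + (0.0186)² = 0.000448 m², and (R²+z²)^(3/2) = 9.48×10⁻⁶ m³.
B = (4π×10⁻⁷ × 0.784 × 0.000102) / (2 × 9.48×10⁻⁶) = 5.30×10⁻⁶ T.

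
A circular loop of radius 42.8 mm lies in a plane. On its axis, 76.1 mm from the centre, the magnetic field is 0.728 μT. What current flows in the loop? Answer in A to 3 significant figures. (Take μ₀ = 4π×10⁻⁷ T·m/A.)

I ≈ 0.421 A

On the axis of a loop, B = μ₀IR²/[2(R²+z²)^(3/2)], so I = 2B(R²+z²)^(3/2)/(μ₀R²).
R² + z² = 0.001832 + 0.005791 = 0.007623 m²; raised to 3/2 gives 6.66×10⁻⁴ m³.
I = 2 × 7.28×10⁻⁷ × 6.66×10⁻⁴ / (1.26×10⁻⁶ × 0.001832) = 0.421 A.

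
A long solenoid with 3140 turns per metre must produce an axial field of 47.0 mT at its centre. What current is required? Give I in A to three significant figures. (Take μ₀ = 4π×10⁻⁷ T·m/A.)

Inside a long solenoid B = μ₀nI with n = 3140 m⁻¹, so I = B/(μ₀n).
I = 4.70×10⁻² / (4π×10⁻⁷ × 3140) = 11.9 A.

I ≈ 11.9 A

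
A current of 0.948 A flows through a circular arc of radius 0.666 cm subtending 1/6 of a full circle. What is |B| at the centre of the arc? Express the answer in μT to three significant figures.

The Biot–Savart field of a circular arc at its centre is B = μ₀Iφ/(4πR), with φ = 1.047 rad.
B = (4π×10⁻⁷ × 0.948 × 1.047) / (4π × 0.00666) = 1.49×10⁻⁵ T.

B ≈ 14.9 μT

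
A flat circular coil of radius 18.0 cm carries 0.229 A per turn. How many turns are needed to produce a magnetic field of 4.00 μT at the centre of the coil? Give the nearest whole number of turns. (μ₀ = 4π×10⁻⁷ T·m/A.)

For an N-turn coil, B = Nμ₀I/(2R). A single turn gives B₁ = 7.99×10⁻⁷ T with R = 0.18 m.
N = B/B₁ = 4.00×10⁻⁶ / 7.99×10⁻⁷ = 5.00.

N = 5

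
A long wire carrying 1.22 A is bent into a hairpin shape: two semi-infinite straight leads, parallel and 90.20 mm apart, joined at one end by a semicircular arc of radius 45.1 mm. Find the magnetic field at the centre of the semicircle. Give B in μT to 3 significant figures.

B ≈ 13.9 μT

The semicircular arc contributes B_arc = μ₀I·π/(4πR) = μ₀I/(4R) = 8.50×10⁻⁶ T.
Each semi-infinite lead is at perpendicular distance R = 0.0451 m from the centre, with the perpendicular foot at its near end, so it contributes μ₀I/(4πR); both point the same way, together 5.41×10⁻⁶ T.
Arc and leads all point the same direction: B = 8.50×10⁻⁶ + 5.41×10⁻⁶ = 1.39×10⁻⁵ T.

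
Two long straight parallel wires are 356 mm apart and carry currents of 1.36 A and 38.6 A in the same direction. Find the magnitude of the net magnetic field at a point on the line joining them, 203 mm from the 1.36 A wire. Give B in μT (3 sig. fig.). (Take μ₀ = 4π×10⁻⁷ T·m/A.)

B ≈ 49.1 μT

Each long wire gives B = μ₀I/(2πd). Distances are d₁ = 0.203 m and d₂ = 0.153 m.
B₁ = 1.34×10⁻⁶ T, B₂ = 5.05×10⁻⁵ T.
Between parallel currents the two contributions point in opposite directions, so they subtract. B = |B₁ − B₂| = |1.34×10⁻⁶ − 5.05×10⁻⁵| = 4.91×10⁻⁵ T.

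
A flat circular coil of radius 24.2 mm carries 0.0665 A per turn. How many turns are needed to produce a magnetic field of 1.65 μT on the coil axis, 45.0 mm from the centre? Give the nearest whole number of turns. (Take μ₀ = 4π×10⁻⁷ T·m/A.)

N = 9

For an N-turn coil, B = Nμ₀IR²/[2(R²+z²)^(3/2)]. A single turn gives B₁ = 1.83×10⁻⁷ T with R = 0.0242 m, z = 0.045 m.
N = B/B₁ = 1.65×10⁻⁶ / 1.83×10⁻⁷ = 8.99.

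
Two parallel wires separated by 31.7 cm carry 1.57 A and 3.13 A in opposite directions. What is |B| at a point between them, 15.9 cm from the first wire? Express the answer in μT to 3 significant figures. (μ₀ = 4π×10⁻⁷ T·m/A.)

Each long wire gives B = μ₀I/(2πd). Distances are d₁ = 0.159 m and d₂ = 0.158 m.
B₁ = 1.97×10⁻⁶ T, B₂ = 3.96×10⁻⁶ T.
Between antiparallel currents both contributions point the same way, so they add. B = B₁ + B₂ = 1.97×10⁻⁶ + 3.96×10⁻⁶ = 5.94×10⁻⁶ T.

B ≈ 5.94 μT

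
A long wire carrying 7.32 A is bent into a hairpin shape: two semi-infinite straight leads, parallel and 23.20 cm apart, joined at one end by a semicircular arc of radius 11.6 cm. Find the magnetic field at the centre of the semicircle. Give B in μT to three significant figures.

B ≈ 32.4 μT

The semicircular arc contributes B_arc = μ₀I·π/(4πR) = μ₀I/(4R) = 1.98×10⁻⁵ T.
Each semi-infinite lead is at perpendicular distance R = 0.116 m from the centre, with the perpendicular foot at its near end, so it contributes μ₀I/(4πR); both point the same way, together 1.26×10⁻⁵ T.
Arc and leads all point the same direction: B = 1.98×10⁻⁵ + 1.26×10⁻⁵ = 3.24×10⁻⁵ T.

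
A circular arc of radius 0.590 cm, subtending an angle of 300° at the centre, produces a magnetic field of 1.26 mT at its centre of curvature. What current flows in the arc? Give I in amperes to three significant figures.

I ≈ 14.2 A

For a circular arc, B = μ₀Iφ/(4πR) with φ in radians; here φ = 5.236 rad.
So I = 4πRB/(μ₀φ) = 4π × 0.0059 × 1.26×10⁻³ / (4π×10⁻⁷ × 5.236) = 14.2 A.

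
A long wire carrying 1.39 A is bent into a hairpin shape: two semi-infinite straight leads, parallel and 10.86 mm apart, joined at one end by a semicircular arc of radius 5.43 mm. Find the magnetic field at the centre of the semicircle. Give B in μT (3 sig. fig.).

The semicircular arc contributes B_arc = μ₀I·π/(4πR) = μ₀I/(4R) = 8.04×10⁻⁵ T.
Each semi-infinite lead is at perpendicular distance R = 0.00543 m from the centre, with the perpendicular foot at its near end, so it contributes μ₀I/(4πR); both point the same way, together 5.12×10⁻⁵ T.
Arc and leads all point the same direction: B = 8.04×10⁻⁵ + 5.12×10⁻⁵ = 1.32×10⁻⁴ T.

B ≈ 132 μT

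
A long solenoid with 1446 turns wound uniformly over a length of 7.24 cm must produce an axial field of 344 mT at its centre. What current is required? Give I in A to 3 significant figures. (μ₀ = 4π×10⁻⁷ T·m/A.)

I ≈ 13.7 A

Inside a long solenoid B = μ₀nI with n = 1.997×10⁴ m⁻¹, so I = B/(μ₀n).
I = 0.344 / (4π×10⁻⁷ × 1.997×10⁴) = 13.7 A.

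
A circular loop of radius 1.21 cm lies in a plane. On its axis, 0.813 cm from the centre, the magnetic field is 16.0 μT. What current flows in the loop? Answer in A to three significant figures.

On the axis of a loop, B = μ₀IR²/[2(R²+z²)^(3/2)], so I = 2B(R²+z²)^(3/2)/(μ₀R²).
R² + z² = 0.0001464 + 6.610×10⁻⁵ = 0.0002125 m²; raised to 3/2 gives 3.10×10⁻⁶ m³.
I = 2 × 1.60×10⁻⁵ × 3.10×10⁻⁶ / (1.26×10⁻⁶ × 0.0001464) = 0.539 A.

I ≈ 0.539 A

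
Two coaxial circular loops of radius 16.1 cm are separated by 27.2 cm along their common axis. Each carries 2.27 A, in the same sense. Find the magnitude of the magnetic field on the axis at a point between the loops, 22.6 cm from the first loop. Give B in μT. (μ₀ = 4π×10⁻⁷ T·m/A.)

Each loop contributes B = μ₀IR²/[2(R²+z²)^(3/2)] on the axis, with z measured from that loop.
Loop 1 (z = 0.226 m): B₁ = 1.73×10⁻⁶ T. Loop 2 (z = 0.046 m): B₂ = 7.88×10⁻⁶ T.
The fields add: B = B₁ + B₂ = 9.61×10⁻⁶ T.

B ≈ 9.61 μT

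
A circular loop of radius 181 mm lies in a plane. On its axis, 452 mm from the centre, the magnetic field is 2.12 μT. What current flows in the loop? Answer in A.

I ≈ 11.9 A

On the axis of a loop, B = μ₀IR²/[2(R²+z²)^(3/2)], so I = 2B(R²+z²)^(3/2)/(μ₀R²).
R² + z² = 0.03276 + 0.2043 = 0.2371 m²; raised to 3/2 gives 0.115 m³.
I = 2 × 2.12×10⁻⁶ × 0.115 / (1.26×10⁻⁶ × 0.03276) = 11.9 A.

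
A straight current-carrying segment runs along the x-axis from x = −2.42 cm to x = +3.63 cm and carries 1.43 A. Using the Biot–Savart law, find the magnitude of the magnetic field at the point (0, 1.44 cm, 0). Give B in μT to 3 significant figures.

For a finite straight segment, B = (μ₀I/4πd)(sinθ₁ + sinθ₂), where θ₁, θ₂ are the angles from the perpendicular to each end.
The perpendicular distance is d = 0.0144 m; the end-offsets along the wire are a = 0.0242 m and b = 0.0363 m.
sinθ₁ = 0.0242/√(0.0242²+0.0144²) = 0.8594; sinθ₂ = 0.0363/√(0.0363²+0.0144²) = 0.9295.
B = (4π×10⁻⁷ × 1.43) / (4π × 0.0144) × (0.8594 + 0.9295) = 1.78×10⁻⁵ T.

B ≈ 17.8 μT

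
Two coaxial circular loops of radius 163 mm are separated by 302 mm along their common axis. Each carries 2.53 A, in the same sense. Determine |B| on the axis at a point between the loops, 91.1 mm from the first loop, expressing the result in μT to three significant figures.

Each loop contributes B = μ₀IR²/[2(R²+z²)^(3/2)] on the axis, with z measured from that loop.
Loop 1 (z = 0.0911 m): B₁ = 6.49×10⁻⁶ T. Loop 2 (z = 0.2109 m): B₂ = 2.23×10⁻⁶ T.
The fields add: B = B₁ + B₂ = 8.72×10⁻⁶ T.

B ≈ 8.72 μT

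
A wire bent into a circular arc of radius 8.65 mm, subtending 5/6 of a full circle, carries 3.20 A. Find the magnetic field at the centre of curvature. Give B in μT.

The Biot–Savart field of a circular arc at its centre is B = μ₀Iφ/(4πR), with φ = 5.236 rad.
B = (4π×10⁻⁷ × 3.20 × 5.236) / (4π × 0.00865) = 1.94×10⁻⁴ T.

B ≈ 194 μT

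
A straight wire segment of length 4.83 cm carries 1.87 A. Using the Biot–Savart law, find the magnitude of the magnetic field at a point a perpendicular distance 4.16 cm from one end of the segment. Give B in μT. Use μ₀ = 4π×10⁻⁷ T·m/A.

B ≈ 3.41 μT

For a finite straight segment, B = (μ₀I/4πd)(sinθ₁ + sinθ₂), where θ₁, θ₂ are the angles from the perpendicular to each end.
The perpendicular foot is at one end, so the two end-offsets along the wire are 0 and L = 0.0483 m.
sinθ₁ = 0/√(0²+0.0416²) = 0.0000; sinθ₂ = 0.0483/√(0.0483²+0.0416²) = 0.7577.
B = (4π×10⁻⁷ × 1.87) / (4π × 0.0416) × (0.0000 + 0.7577) = 3.41×10⁻⁶ T.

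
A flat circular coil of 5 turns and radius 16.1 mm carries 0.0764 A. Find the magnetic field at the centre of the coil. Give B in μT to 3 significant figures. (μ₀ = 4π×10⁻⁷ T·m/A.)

B ≈ 14.9 μT

For an N-turn flat coil, B = Nμ₀I/(2R) with R = 0.0161 m.
B = 5 × 2.98×10⁻⁶ T = 1.49×10⁻⁵ T.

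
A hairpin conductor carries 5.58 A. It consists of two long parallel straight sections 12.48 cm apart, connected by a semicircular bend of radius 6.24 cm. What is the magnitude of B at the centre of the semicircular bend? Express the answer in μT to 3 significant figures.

The semicircular arc contributes B_arc = μ₀I·π/(4πR) = μ₀I/(4R) = 2.81×10⁻⁵ T.
Each semi-infinite lead is at perpendicular distance R = 0.0624 m from the centre, with the perpendicular foot at its near end, so it contributes μ₀I/(4πR); both point the same way, together 1.79×10⁻⁵ T.
Arc and leads all point the same direction: B = 2.81×10⁻⁵ + 1.79×10⁻⁵ = 4.60×10⁻⁵ T.

B ≈ 46.0 μT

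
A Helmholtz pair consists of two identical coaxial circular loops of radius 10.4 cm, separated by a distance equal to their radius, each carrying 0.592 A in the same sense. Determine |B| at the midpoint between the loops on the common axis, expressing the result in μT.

Each loop contributes B = μ₀IR²/[2(R²+z²)^(3/2)] on the axis, with z measured from that loop.
Loop 1 (z = 0.052 m): B₁ = 2.56×10⁻⁶ T. Loop 2 (z = 0.052 m): B₂ = 2.56×10⁻⁶ T.
The fields add: B = B₁ + B₂ = 5.12×10⁻⁶ T.

B ≈ 5.12 μT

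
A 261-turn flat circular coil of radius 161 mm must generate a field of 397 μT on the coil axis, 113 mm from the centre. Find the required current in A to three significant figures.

I ≈ 0.711 A

For an N-turn coil, B = Nμ₀IR²/[2(R²+z²)^(3/2)] with R = 0.161 m, z = 0.113 m, so I = 2B(R²+z²)^(3/2)/(Nμ₀R²) = 2 × 3.97×10⁻⁴ × 7.61×10⁻³ / (261 × 4π×10⁻⁷ × 0.02592) = 0.711 A.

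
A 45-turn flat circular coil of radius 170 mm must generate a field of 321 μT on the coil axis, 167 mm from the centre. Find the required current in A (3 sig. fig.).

For an N-turn coil, B = Nμ₀IR²/[2(R²+z²)^(3/2)] with R = 0.17 m, z = 0.167 m, so I = 2B(R²+z²)^(3/2)/(Nμ₀R²) = 2 × 3.21×10⁻⁴ × 1.35×10⁻² / (45 × 4π×10⁻⁷ × 0.0289) = 5.32 A.

I ≈ 5.32 A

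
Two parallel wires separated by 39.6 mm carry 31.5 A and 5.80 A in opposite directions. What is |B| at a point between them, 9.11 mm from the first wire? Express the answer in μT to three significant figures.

Each long wire gives B = μ₀I/(2πd). Distances are d₁ = 0.00911 m and d₂ = 0.03049 m.
B₁ = 6.92×10⁻⁴ T, B₂ = 3.80×10⁻⁵ T.
Between antiparallel currents both contributions point the same way, so they add. B = B₁ + B₂ = 6.92×10⁻⁴ + 3.80×10⁻⁵ = 7.30×10⁻⁴ T.

B ≈ 730 μT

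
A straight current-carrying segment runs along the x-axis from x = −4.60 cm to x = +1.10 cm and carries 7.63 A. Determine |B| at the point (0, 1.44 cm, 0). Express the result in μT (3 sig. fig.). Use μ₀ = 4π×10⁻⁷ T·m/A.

B ≈ 82.7 μT

For a finite straight segment, B = (μ₀I/4πd)(sinθ₁ + sinθ₂), where θ₁, θ₂ are the angles from the perpendicular to each end.
The perpendicular distance is d = 0.0144 m; the end-offsets along the wire are a = 0.046 m and b = 0.011 m.
sinθ₁ = 0.046/√(0.046²+0.0144²) = 0.9543; sinθ₂ = 0.011/√(0.011²+0.0144²) = 0.6070.
B = (4π×10⁻⁷ × 7.63) / (4π × 0.0144) × (0.9543 + 0.6070) = 8.27×10⁻⁵ T.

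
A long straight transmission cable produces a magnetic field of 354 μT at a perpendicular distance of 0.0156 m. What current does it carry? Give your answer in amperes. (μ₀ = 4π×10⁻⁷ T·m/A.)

I ≈ 27.6 A

For a long straight wire B = μ₀I/(2πd), so I = 2πdB/μ₀.
I = 2π × 0.0156 × 3.54×10⁻⁴ / (4π×10⁻⁷) = 27.6 A.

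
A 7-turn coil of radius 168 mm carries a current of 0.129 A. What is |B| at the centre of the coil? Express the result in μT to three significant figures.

B ≈ 3.38 μT

For an N-turn flat coil, B = Nμ₀I/(2R) with R = 0.168 m.
B = 7 × 4.82×10⁻⁷ T = 3.38×10⁻⁶ T.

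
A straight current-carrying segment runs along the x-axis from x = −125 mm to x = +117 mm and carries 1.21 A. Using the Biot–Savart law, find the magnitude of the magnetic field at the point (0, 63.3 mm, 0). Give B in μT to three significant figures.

For a finite straight segment, B = (μ₀I/4πd)(sinθ₁ + sinθ₂), where θ₁, θ₂ are the angles from the perpendicular to each end.
The perpendicular distance is d = 0.0633 m; the end-offsets along the wire are a = 0.125 m and b = 0.117 m.
sinθ₁ = 0.125/√(0.125²+0.0633²) = 0.8921; sinθ₂ = 0.117/√(0.117²+0.0633²) = 0.8795.
B = (4π×10⁻⁷ × 1.21) / (4π × 0.0633) × (0.8921 + 0.8795) = 3.39×10⁻⁶ T.

B ≈ 3.39 μT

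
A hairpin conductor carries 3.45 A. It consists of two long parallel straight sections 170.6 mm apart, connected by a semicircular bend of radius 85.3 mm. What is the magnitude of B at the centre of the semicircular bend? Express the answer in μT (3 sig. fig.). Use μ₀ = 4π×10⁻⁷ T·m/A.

The semicircular arc contributes B_arc = μ₀I·π/(4πR) = μ₀I/(4R) = 1.27×10⁻⁵ T.
Each semi-infinite lead is at perpendicular distance R = 0.0853 m from the centre, with the perpendicular foot at its near end, so it contributes μ₀I/(4πR); both point the same way, together 8.09×10⁻⁶ T.
Arc and leads all point the same direction: B = 1.27×10⁻⁵ + 8.09×10⁻⁶ = 2.08×10⁻⁵ T.

B ≈ 20.8 μT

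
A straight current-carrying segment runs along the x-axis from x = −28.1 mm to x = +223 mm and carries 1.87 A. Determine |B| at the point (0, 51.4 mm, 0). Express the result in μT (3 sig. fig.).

B ≈ 5.29 μT

For a finite straight segment, B = (μ₀I/4πd)(sinθ₁ + sinθ₂), where θ₁, θ₂ are the angles from the perpendicular to each end.
The perpendicular distance is d = 0.0514 m; the end-offsets along the wire are a = 0.0281 m and b = 0.223 m.
sinθ₁ = 0.0281/√(0.0281²+0.0514²) = 0.4797; sinθ₂ = 0.223/√(0.223²+0.0514²) = 0.9745.
B = (4π×10⁻⁷ × 1.87) / (4π × 0.0514) × (0.4797 + 0.9745) = 5.29×10⁻⁶ T.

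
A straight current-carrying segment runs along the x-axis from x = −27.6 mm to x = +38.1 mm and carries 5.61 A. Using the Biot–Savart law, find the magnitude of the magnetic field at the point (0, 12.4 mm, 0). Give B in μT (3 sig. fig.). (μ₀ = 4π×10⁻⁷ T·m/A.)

B ≈ 84.3 μT

For a finite straight segment, B = (μ₀I/4πd)(sinθ₁ + sinθ₂), where θ₁, θ₂ are the angles from the perpendicular to each end.
The perpendicular distance is d = 0.0124 m; the end-offsets along the wire are a = 0.0276 m and b = 0.0381 m.
sinθ₁ = 0.0276/√(0.0276²+0.0124²) = 0.9122; sinθ₂ = 0.0381/√(0.0381²+0.0124²) = 0.9509.
B = (4π×10⁻⁷ × 5.61) / (4π × 0.0124) × (0.9122 + 0.9509) = 8.43×10⁻⁵ T.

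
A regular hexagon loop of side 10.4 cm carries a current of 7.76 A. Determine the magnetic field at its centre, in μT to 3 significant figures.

Each side is a finite straight segment at perpendicular distance d = a/(2 tan(π/6)) = 0.09007 m from the centre, with end-angles ±π/6.
One side contributes B₁ = (μ₀I/4πd)·2 sin(π/6) = 8.62×10⁻⁶ T.
All 6 sides add in the same direction: B = 6 × 8.62×10⁻⁶ = 5.17×10⁻⁵ T.

B ≈ 51.7 μT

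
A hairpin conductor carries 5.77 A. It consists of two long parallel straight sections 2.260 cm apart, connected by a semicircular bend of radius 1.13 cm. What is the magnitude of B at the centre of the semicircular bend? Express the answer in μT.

B ≈ 263 μT

The semicircular arc contributes B_arc = μ₀I·π/(4πR) = μ₀I/(4R) = 1.60×10⁻⁴ T.
Each semi-infinite lead is at perpendicular distance R = 0.0113 m from the centre, with the perpendicular foot at its near end, so it contributes μ₀I/(4πR); both point the same way, together 1.02×10⁻⁴ T.
Arc and leads all point the same direction: B = 1.60×10⁻⁴ + 1.02×10⁻⁴ = 2.63×10⁻⁴ T.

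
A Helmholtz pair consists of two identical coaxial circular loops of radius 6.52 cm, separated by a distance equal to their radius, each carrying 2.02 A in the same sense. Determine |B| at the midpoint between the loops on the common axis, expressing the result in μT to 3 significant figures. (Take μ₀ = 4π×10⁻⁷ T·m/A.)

B ≈ 27.9 μT

Each loop contributes B = μ₀IR²/[2(R²+z²)^(3/2)] on the axis, with z measured from that loop.
Loop 1 (z = 0.0326 m): B₁ = 1.39×10⁻⁵ T. Loop 2 (z = 0.0326 m): B₂ = 1.39×10⁻⁵ T.
The fields add: B = B₁ + B₂ = 2.79×10⁻⁵ T.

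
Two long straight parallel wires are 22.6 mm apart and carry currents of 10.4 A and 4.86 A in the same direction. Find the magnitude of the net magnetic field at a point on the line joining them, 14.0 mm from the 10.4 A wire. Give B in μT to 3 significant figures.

Each long wire gives B = μ₀I/(2πd). Distances are d₁ = 0.014 m and d₂ = 0.0086 m.
B₁ = 1.49×10⁻⁴ T, B₂ = 1.13×10⁻⁴ T.
Between parallel currents the two contributions point in opposite directions, so they subtract. B = |B₁ − B₂| = |1.49×10⁻⁴ − 1.13×10⁻⁴| = 3.55×10⁻⁵ T.

B ≈ 35.5 μT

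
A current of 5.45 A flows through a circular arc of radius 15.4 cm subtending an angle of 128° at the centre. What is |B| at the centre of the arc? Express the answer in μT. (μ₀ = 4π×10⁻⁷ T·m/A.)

The Biot–Savart field of a circular arc at its centre is B = μ₀Iφ/(4πR), with φ = 2.234 rad.
B = (4π×10⁻⁷ × 5.45 × 2.234) / (4π × 0.154) = 7.91×10⁻⁶ T.

B ≈ 7.91 μT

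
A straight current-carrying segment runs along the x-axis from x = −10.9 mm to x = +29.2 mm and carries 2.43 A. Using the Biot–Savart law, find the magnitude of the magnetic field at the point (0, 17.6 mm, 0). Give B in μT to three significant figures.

For a finite straight segment, B = (μ₀I/4πd)(sinθ₁ + sinθ₂), where θ₁, θ₂ are the angles from the perpendicular to each end.
The perpendicular distance is d = 0.0176 m; the end-offsets along the wire are a = 0.0109 m and b = 0.0292 m.
sinθ₁ = 0.0109/√(0.0109²+0.0176²) = 0.5265; sinθ₂ = 0.0292/√(0.0292²+0.0176²) = 0.8565.
B = (4π×10⁻⁷ × 2.43) / (4π × 0.0176) × (0.5265 + 0.8565) = 1.91×10⁻⁵ T.

B ≈ 19.1 μT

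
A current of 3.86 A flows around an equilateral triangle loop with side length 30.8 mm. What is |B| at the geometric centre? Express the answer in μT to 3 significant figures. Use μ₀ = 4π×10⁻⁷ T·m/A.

B ≈ 226 μT

Each side is a finite straight segment at perpendicular distance d = a/(2 tan(π/3)) = 0.008891 m from the centre, with end-angles ±π/3.
One side contributes B₁ = (μ₀I/4πd)·2 sin(π/3) = 7.52×10⁻⁵ T.
All 3 sides add in the same direction: B = 3 × 7.52×10⁻⁵ = 2.26×10⁻⁴ T.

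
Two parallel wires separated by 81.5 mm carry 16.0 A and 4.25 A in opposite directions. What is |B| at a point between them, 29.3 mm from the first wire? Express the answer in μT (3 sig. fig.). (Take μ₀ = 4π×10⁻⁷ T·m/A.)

B ≈ 125 μT

Each long wire gives B = μ₀I/(2πd). Distances are d₁ = 0.0293 m and d₂ = 0.0522 m.
B₁ = 1.09×10⁻⁴ T, B₂ = 1.63×10⁻⁵ T.
Between antiparallel currents both contributions point the same way, so they add. B = B₁ + B₂ = 1.09×10⁻⁴ + 1.63×10⁻⁵ = 1.25×10⁻⁴ T.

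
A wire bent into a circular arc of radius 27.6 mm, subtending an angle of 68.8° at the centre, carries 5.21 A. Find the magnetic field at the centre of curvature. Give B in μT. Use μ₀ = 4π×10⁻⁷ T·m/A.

The Biot–Savart field of a circular arc at its centre is B = μ₀Iφ/(4πR), with φ = 1.201 rad.
B = (4π×10⁻⁷ × 5.21 × 1.201) / (4π × 0.0276) = 2.27×10⁻⁵ T.

B ≈ 22.7 μT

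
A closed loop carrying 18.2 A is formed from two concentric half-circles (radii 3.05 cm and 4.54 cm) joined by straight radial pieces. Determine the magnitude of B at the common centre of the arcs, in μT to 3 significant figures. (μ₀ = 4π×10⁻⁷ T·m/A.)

The radial connectors point toward the centre, so dl × r̂ = 0 and they contribute nothing.
Each semicircle gives μ₀I/(4R): inner arc 1.87×10⁻⁴ T, outer arc 1.26×10⁻⁴ T.
The two arcs carry current in opposite angular senses, so their fields oppose: B = |1.87×10⁻⁴ − 1.26×10⁻⁴| = 6.15×10⁻⁵ T.

B ≈ 61.5 μT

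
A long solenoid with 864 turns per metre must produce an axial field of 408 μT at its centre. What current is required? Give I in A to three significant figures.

Inside a long solenoid B = μ₀nI with n = 864 m⁻¹, so I = B/(μ₀n).
I = 4.08×10⁻⁴ / (4π×10⁻⁷ × 864) = 0.376 A.

I ≈ 0.376 A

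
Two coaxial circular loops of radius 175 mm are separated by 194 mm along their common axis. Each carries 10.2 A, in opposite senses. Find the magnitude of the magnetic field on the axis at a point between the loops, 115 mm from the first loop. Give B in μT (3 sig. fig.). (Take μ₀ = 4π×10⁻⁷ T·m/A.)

B ≈ 6.35 μT

Each loop contributes B = μ₀IR²/[2(R²+z²)^(3/2)] on the axis, with z measured from that loop.
Loop 1 (z = 0.115 m): B₁ = 2.14×10⁻⁵ T. Loop 2 (z = 0.079 m): B₂ = 2.77×10⁻⁵ T.
The fields oppose: B = |B₁ − B₂| = 6.35×10⁻⁶ T.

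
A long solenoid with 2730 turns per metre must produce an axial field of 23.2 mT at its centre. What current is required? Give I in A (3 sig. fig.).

I ≈ 6.76 A

Inside a long solenoid B = μ₀nI with n = 2730 m⁻¹, so I = B/(μ₀n).
I = 2.32×10⁻² / (4π×10⁻⁷ × 2730) = 6.76 A.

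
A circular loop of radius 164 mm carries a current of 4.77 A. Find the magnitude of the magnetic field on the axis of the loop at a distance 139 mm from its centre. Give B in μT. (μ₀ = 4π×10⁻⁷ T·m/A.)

On the axis of a circular loop, B = μ₀IR² / [2(R²+z²)^(3/2)].
R² + z² = (0.164)² + (0.139)² = 0.04622 m², and (R²+z²)^(3/2) = 9.94×10⁻³ m³.
B = (4π×10⁻⁷ × 4.77 × 0.0269) / (2 × 9.94×10⁻³) = 8.11×10⁻⁶ T.

B ≈ 8.11 μT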